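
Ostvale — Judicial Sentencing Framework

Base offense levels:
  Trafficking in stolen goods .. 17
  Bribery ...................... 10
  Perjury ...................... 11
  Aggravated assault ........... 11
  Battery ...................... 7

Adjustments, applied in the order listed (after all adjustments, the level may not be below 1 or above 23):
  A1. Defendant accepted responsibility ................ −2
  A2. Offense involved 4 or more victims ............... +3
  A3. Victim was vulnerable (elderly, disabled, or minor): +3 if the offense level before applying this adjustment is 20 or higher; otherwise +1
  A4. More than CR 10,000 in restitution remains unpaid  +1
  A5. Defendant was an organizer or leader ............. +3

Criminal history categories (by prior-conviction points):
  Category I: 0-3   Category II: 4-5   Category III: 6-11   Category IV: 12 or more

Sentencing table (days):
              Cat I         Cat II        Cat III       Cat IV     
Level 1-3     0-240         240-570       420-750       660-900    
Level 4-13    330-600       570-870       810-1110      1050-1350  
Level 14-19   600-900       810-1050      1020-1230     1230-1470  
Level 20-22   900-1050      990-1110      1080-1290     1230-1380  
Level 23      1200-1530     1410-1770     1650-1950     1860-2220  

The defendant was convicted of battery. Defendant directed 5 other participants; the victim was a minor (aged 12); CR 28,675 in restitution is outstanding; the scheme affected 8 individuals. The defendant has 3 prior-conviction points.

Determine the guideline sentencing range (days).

600-900 days

Base offense level for battery: 7.
A1 does not apply.
A2 applies: 7 + 3 = 10.
A3 applies (level before this adjustment is 10 < 20, so +1): 10 + 1 = 11.
A4 applies: 11 + 1 = 12.
A5 applies: 12 + 3 = 15.
Final offense level: 15.
Criminal history: 3 prior points → Category I (0-3).
Level 15 falls in the 14-19 band.
Grid: Level 14-19 × Category I = 600-900 days.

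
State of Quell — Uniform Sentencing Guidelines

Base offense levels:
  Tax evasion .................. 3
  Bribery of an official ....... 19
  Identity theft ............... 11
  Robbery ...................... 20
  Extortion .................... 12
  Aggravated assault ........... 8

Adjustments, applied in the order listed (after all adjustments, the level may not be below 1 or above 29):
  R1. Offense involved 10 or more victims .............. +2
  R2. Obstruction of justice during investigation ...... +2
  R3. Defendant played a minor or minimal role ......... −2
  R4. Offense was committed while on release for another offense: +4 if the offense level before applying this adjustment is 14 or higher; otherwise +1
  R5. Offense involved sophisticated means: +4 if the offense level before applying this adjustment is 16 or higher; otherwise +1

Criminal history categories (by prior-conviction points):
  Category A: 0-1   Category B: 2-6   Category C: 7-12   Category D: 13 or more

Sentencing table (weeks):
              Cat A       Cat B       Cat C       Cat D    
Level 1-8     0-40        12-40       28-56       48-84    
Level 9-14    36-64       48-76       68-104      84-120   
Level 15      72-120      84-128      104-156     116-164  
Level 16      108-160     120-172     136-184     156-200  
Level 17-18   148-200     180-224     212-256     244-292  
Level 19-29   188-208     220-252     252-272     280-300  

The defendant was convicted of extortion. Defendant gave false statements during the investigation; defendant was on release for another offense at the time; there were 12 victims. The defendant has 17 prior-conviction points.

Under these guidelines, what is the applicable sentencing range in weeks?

Base offense level for extortion: 12.
R1 applies: 12 + 2 = 14.
R2 applies: 14 + 2 = 16.
R3 does not apply.
R4 applies (level before this adjustment is 16 ≥ 14, so +4): 16 + 4 = 20.
Final offense level: 20.
Criminal history: 17 prior points → Category D (13+).
Level 20 falls in the 19-29 band.
Grid: Level 19-29 × Category D = 280-300 weeks.

280-300 weeks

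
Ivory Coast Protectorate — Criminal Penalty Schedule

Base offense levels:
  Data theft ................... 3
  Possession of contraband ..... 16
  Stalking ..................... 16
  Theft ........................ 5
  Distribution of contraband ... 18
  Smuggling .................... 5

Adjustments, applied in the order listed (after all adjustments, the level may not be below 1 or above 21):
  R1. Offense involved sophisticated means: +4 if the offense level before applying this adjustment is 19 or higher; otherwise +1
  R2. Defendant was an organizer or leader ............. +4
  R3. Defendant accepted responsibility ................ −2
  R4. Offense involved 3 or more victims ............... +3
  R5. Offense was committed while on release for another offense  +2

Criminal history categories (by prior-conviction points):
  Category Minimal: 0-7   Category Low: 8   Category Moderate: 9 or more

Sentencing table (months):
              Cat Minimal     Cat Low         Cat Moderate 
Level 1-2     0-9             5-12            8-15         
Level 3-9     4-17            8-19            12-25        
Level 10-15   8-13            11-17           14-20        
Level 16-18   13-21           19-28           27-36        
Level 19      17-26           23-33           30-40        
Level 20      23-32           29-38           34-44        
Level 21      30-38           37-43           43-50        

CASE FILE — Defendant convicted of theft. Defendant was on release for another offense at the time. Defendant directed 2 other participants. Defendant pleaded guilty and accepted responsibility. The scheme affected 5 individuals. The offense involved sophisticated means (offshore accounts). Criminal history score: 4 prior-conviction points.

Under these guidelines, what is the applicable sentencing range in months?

8-13 months

Base offense level for theft: 5.
R1 applies (level before this adjustment is 5 < 19, so +1): 5 + 1 = 6.
R2 applies: 6 + 4 = 10.
R3 applies: 10 − 2 = 8.
R4 applies: 8 + 3 = 11.
R5 applies: 11 + 2 = 13.
Final offense level: 13.
Criminal history: 4 prior points → Category Minimal (0-7).
Level 13 falls in the 10-15 band.
Grid: Level 10-15 × Category Minimal = 8-13 months.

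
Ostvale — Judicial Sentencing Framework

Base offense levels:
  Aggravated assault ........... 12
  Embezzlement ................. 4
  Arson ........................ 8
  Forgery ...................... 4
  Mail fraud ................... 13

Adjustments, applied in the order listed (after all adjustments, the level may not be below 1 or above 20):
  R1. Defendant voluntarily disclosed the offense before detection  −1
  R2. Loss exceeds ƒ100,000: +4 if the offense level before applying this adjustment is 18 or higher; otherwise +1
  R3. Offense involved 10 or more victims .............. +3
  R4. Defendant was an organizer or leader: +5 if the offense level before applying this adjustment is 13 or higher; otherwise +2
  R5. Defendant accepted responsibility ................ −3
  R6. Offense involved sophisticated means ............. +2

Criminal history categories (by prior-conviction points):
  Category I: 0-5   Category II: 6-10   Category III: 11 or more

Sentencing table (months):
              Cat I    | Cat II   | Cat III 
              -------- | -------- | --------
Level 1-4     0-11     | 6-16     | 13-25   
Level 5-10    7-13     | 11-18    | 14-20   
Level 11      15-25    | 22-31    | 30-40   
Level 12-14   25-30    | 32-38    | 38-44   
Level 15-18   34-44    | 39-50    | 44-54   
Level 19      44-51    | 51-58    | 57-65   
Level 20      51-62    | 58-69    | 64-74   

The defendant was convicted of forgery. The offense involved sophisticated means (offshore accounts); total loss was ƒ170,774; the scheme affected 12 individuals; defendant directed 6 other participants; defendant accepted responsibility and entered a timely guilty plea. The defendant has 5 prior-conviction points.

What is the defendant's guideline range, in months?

Base offense level for forgery: 4.
R1 does not apply.
R2 applies (level before this adjustment is 4 < 18, so +1): 4 + 1 = 5.
R3 applies: 5 + 3 = 8.
R4 applies (level before this adjustment is 8 < 13, so +2): 8 + 2 = 10.
R5 applies: 10 − 3 = 7.
R6 applies: 7 + 2 = 9.
Final offense level: 9.
Criminal history: 5 prior points → Category I (0-5).
Level 9 falls in the 5-10 band.
Grid: Level 5-10 × Category I = 7-13 months.

7-13 months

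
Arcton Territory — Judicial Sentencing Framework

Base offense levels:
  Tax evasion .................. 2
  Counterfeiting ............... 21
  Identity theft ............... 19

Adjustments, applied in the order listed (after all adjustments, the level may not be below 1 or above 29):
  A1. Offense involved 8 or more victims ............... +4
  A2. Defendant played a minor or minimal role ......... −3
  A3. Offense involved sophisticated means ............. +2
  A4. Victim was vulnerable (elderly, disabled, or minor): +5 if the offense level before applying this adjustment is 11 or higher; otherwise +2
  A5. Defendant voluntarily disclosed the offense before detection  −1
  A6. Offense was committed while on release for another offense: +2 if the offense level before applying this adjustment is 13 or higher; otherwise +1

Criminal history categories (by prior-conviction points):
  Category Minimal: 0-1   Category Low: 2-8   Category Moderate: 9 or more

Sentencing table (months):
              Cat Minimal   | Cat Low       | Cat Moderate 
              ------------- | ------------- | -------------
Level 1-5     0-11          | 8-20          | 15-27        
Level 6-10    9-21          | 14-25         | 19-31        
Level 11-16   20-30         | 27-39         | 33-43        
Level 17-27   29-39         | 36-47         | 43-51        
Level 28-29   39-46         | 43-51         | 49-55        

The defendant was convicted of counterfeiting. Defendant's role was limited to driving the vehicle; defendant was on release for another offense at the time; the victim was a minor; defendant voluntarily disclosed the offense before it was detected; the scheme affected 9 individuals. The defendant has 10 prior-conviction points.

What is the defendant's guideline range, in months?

49-55 months

Base offense level for counterfeiting: 21.
A1 applies: 21 + 4 = 25.
A2 applies: 25 − 3 = 22.
A4 applies (level before this adjustment is 22 ≥ 11, so +5): 22 + 5 = 27.
A5 applies: 27 − 1 = 26.
A6 applies (level before this adjustment is 26 ≥ 13, so +2): 26 + 2 = 28.
Final offense level: 28.
Criminal history: 10 prior points → Category Moderate (9+).
Level 28 falls in the 28-29 band.
Grid: Level 28-29 × Category Moderate = 49-55 months.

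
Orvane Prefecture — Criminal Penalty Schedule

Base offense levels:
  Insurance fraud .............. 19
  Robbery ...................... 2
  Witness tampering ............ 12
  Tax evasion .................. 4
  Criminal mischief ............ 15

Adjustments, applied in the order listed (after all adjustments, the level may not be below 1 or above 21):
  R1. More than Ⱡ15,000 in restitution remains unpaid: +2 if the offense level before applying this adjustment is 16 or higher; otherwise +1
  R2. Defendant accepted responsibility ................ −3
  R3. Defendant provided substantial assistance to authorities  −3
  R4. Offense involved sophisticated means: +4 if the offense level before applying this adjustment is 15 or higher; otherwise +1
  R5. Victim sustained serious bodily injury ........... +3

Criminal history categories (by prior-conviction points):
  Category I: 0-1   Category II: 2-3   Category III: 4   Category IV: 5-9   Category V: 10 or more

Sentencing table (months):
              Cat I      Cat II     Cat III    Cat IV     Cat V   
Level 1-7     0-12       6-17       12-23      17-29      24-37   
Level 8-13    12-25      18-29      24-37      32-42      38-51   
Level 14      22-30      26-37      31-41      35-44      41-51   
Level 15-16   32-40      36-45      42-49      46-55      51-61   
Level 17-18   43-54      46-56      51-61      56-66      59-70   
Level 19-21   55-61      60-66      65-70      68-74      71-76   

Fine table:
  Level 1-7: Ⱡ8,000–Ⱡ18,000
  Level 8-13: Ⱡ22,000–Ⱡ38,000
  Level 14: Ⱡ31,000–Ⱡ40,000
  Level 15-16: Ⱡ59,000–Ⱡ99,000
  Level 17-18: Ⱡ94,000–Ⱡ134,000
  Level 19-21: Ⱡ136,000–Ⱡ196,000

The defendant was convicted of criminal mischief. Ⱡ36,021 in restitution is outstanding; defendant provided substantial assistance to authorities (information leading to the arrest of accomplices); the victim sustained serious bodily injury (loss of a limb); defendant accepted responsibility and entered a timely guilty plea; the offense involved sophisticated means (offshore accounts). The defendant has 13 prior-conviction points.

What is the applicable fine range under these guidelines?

Ⱡ31,000–Ⱡ40,000

Base offense level for criminal mischief: 15.
R1 applies (level before this adjustment is 15 < 16, so +1): 15 + 1 = 16.
R2 applies: 16 − 3 = 13.
R3 applies: 13 − 3 = 10.
R4 applies (level before this adjustment is 10 < 15, so +1): 10 + 1 = 11.
R5 applies: 11 + 3 = 14.
Final offense level: 14.
Level 14 falls in the 14 band.
Fine table: Level 14 → Ⱡ31,000–Ⱡ40,000.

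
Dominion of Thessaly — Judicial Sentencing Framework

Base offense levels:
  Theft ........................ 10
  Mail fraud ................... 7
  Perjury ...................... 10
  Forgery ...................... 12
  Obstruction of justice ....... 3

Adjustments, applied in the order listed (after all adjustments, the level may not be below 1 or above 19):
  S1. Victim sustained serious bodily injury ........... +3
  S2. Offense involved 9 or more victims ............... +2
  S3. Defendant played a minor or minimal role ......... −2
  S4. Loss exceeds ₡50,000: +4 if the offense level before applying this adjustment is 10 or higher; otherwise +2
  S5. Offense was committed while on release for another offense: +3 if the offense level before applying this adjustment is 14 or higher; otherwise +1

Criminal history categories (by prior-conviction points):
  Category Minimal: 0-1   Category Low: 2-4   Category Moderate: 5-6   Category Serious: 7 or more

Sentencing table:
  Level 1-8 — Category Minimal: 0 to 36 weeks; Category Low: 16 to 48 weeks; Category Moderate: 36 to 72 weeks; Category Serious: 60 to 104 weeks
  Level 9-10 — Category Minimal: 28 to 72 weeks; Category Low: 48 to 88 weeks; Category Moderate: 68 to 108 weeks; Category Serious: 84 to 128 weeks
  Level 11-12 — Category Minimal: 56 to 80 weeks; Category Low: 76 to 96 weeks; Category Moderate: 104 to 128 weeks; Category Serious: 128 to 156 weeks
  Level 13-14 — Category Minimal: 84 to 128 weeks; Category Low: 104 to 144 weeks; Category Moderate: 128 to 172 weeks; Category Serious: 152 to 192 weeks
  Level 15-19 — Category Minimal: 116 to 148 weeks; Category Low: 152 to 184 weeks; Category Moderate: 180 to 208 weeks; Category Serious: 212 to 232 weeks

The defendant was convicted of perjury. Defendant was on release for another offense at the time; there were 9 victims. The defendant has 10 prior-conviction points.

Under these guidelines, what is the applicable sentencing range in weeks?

Base offense level for perjury: 10.
S2 applies: 10 + 2 = 12.
S4 does not apply.
S5 applies (level before this adjustment is 12 < 14, so +1): 12 + 1 = 13.
Final offense level: 13.
Criminal history: 10 prior points → Category Serious (7+).
Level 13 falls in the 13-14 band.
Grid: Level 13-14 × Category Serious = 152-192 weeks.

152-192 weeks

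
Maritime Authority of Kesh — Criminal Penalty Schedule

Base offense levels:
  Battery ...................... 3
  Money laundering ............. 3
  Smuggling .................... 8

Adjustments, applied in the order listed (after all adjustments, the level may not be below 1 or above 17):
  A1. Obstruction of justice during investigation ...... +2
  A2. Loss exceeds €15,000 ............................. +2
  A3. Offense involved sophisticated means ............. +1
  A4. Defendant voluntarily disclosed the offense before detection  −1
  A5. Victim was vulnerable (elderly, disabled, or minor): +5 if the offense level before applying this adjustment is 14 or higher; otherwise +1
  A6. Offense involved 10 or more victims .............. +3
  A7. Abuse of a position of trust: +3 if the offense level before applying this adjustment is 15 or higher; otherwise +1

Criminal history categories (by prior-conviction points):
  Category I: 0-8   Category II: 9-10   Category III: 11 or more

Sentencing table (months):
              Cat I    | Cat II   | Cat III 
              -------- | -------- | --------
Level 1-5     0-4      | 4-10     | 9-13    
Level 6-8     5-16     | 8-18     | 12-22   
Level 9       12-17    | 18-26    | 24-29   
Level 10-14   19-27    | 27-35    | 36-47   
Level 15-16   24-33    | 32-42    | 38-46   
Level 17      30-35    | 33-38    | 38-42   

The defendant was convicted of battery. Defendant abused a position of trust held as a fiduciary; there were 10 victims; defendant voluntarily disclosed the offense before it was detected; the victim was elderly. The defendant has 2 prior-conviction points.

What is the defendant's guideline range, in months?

5-16 months

Base offense level for battery: 3.
A1 does not apply.
A4 applies: 3 − 1 = 2.
A5 applies (level before this adjustment is 2 < 14, so +1): 2 + 1 = 3.
A6 applies: 3 + 3 = 6.
A7 applies (level before this adjustment is 6 < 15, so +1): 6 + 1 = 7.
Final offense level: 7.
Criminal history: 2 prior points → Category I (0-8).
Level 7 falls in the 6-8 band.
Grid: Level 6-8 × Category I = 5-16 months.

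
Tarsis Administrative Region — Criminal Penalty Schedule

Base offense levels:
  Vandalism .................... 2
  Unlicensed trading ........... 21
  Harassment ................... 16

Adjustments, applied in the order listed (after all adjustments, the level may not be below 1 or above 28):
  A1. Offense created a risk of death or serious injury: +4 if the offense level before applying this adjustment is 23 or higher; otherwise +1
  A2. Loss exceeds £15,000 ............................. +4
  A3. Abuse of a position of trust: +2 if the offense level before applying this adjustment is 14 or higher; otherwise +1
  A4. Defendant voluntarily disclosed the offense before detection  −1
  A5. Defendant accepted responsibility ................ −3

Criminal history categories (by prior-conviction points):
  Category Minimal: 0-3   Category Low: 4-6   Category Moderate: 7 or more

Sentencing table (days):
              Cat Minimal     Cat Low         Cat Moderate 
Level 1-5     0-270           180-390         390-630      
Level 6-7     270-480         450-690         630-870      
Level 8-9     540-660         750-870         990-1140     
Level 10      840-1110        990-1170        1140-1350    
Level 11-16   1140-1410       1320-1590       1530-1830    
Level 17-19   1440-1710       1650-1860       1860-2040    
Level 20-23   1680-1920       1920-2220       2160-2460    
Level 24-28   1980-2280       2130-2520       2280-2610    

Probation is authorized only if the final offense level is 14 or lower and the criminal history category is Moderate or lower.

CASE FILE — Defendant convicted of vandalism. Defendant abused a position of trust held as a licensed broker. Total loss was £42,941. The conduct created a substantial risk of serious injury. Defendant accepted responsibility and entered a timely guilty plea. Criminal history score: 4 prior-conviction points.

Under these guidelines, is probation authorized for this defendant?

Base offense level for vandalism: 2.
A1 applies (level before this adjustment is 2 < 23, so +1): 2 + 1 = 3.
A2 applies: 3 + 4 = 7.
A3 applies (level before this adjustment is 7 < 14, so +1): 7 + 1 = 8.
A5 applies: 8 − 3 = 5.
Final offense level: 5.
Criminal history: 4 prior points → Category Low (4-6).
Level 5 falls in the 1-5 band.
Grid: Level 1-5 × Category Low = 180-390 days.
Probation check: level 5 ≤ 14 and category Low ≤ Moderate → eligible.

Yes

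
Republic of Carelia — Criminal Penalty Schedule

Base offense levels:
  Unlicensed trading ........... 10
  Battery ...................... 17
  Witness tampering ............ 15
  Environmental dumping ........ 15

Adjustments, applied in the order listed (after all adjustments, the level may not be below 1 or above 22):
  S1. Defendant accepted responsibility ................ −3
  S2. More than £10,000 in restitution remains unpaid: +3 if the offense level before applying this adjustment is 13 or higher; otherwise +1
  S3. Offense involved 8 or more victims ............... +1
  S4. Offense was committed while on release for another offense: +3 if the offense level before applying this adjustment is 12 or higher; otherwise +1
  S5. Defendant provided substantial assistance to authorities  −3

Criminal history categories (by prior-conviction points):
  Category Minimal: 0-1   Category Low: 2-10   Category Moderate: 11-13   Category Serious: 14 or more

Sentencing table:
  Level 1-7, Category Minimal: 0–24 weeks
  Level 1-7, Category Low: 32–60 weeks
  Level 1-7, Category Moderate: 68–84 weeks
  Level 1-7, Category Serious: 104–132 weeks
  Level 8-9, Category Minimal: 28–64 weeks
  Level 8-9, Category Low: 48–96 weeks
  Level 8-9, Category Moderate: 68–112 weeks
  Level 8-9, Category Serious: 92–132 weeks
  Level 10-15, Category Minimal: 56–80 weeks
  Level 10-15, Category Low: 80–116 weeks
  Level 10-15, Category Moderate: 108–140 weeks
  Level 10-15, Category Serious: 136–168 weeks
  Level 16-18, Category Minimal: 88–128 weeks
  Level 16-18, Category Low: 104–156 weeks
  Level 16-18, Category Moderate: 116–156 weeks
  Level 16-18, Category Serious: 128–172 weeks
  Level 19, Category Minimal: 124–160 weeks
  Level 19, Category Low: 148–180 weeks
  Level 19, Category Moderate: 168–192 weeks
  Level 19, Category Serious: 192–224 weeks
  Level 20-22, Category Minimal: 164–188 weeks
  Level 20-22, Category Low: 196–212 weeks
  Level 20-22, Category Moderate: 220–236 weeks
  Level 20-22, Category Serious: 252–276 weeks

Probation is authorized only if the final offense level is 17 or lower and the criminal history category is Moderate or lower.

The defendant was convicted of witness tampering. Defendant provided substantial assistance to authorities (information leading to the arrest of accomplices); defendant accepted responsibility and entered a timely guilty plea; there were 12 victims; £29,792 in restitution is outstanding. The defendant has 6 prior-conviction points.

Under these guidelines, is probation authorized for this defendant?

Yes

Base offense level for witness tampering: 15.
S1 applies: 15 − 3 = 12.
S2 applies (level before this adjustment is 12 < 13, so +1): 12 + 1 = 13.
S3 applies: 13 + 1 = 14.
S5 applies: 14 − 3 = 11.
Final offense level: 11.
Criminal history: 6 prior points → Category Low (2-10).
Level 11 falls in the 10-15 band.
Grid: Level 10-15 × Category Low = 80-116 weeks.
Probation check: level 11 ≤ 17 and category Low ≤ Moderate → eligible.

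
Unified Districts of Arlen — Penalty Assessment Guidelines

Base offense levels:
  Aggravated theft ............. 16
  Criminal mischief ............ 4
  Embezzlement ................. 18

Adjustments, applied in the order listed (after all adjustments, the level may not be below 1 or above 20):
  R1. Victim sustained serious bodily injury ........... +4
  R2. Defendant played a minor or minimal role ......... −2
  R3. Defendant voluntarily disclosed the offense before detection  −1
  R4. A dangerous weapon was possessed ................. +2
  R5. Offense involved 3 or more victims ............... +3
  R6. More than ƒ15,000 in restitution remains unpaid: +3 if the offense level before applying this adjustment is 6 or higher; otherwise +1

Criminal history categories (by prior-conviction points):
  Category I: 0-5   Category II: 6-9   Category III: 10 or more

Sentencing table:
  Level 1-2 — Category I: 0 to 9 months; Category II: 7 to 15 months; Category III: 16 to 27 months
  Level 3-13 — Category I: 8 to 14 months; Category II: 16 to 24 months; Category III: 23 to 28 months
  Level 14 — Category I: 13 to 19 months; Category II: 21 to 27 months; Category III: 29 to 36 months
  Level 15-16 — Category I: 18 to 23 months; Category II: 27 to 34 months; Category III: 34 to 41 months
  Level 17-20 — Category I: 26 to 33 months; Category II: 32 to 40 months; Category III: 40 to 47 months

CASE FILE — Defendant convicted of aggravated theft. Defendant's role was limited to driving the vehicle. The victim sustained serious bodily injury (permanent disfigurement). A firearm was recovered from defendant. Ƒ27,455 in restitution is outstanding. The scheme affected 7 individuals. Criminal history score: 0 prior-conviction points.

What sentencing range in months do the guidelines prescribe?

26-33 months

Base offense level for aggravated theft: 16.
R1 applies: 16 + 4 = 20.
R2 applies: 20 − 2 = 18.
R3 does not apply.
R4 applies: 18 + 2 = 20.
R5 applies: 20 + 3 = 23.
R6 applies (level before this adjustment is 23 ≥ 6, so +3): 23 + 3 = 26.
Level 26 exceeds the maximum of 20; capped at 20.
Final offense level: 20.
Criminal history: 0 prior points → Category I (0-5).
Level 20 falls in the 17-20 band.
Grid: Level 17-20 × Category I = 26-33 months.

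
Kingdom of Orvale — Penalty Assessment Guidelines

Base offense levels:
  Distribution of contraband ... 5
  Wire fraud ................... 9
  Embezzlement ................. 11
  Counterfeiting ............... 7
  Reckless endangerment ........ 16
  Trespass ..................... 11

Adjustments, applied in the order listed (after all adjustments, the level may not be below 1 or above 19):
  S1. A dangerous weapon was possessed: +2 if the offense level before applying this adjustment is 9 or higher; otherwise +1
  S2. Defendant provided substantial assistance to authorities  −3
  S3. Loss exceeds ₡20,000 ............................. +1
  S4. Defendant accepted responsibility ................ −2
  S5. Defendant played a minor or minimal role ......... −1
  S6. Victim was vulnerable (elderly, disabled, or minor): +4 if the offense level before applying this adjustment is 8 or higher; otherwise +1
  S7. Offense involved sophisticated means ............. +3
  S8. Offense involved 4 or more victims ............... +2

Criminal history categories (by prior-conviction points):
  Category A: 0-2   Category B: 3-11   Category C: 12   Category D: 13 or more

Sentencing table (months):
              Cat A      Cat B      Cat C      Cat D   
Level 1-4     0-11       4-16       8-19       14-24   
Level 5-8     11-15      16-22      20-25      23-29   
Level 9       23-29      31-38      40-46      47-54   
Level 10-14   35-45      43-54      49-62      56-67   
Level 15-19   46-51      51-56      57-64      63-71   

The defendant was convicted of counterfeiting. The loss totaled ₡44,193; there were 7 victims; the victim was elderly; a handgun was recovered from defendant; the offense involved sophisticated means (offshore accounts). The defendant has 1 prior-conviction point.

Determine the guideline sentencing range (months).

46-51 months

Base offense level for counterfeiting: 7.
S1 applies (level before this adjustment is 7 < 9, so +1): 7 + 1 = 8.
S3 applies: 8 + 1 = 9.
S4 does not apply.
S5 does not apply.
S6 applies (level before this adjustment is 9 ≥ 8, so +4): 9 + 4 = 13.
S7 applies: 13 + 3 = 16.
S8 applies: 16 + 2 = 18.
Final offense level: 18.
Criminal history: 1 prior point → Category A (0-2).
Level 18 falls in the 15-19 band.
Grid: Level 15-19 × Category A = 46-51 months.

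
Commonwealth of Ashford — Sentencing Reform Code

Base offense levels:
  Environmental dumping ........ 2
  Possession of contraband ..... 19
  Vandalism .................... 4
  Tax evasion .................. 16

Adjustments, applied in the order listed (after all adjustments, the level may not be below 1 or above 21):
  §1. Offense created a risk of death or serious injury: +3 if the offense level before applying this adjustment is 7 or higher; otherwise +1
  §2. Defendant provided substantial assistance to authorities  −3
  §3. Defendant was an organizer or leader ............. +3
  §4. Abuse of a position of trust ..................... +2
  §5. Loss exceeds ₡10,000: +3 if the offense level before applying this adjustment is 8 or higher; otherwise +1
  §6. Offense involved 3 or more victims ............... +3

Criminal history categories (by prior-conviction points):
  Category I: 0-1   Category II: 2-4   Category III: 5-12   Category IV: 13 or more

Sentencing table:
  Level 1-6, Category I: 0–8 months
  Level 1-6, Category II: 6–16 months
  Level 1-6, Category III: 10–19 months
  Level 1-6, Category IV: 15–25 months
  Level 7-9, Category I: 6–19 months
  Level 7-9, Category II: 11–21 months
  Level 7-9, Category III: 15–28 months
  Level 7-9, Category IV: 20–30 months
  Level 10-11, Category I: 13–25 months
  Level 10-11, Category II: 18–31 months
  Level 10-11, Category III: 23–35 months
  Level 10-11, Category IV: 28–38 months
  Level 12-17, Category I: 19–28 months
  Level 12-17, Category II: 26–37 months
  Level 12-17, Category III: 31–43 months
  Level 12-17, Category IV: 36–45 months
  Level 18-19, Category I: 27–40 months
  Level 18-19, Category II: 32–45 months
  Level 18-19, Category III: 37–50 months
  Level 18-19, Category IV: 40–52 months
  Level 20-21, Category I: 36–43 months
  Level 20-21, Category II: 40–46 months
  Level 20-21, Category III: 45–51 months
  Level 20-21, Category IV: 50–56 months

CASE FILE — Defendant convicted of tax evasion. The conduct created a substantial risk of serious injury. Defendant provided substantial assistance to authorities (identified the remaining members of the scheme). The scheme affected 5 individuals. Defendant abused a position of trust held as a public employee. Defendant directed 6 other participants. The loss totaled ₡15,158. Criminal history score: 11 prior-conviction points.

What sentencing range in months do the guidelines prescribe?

45-51 months

Base offense level for tax evasion: 16.
§1 applies (level before this adjustment is 16 ≥ 7, so +3): 16 + 3 = 19.
§2 applies: 19 − 3 = 16.
§3 applies: 16 + 3 = 19.
§4 applies: 19 + 2 = 21.
§5 applies (level before this adjustment is 21 ≥ 8, so +3): 21 + 3 = 24.
§6 applies: 24 + 3 = 27.
Level 27 exceeds the maximum of 21; capped at 21.
Final offense level: 21.
Criminal history: 11 prior points → Category III (5-12).
Level 21 falls in the 20-21 band.
Grid: Level 20-21 × Category III = 45-51 months.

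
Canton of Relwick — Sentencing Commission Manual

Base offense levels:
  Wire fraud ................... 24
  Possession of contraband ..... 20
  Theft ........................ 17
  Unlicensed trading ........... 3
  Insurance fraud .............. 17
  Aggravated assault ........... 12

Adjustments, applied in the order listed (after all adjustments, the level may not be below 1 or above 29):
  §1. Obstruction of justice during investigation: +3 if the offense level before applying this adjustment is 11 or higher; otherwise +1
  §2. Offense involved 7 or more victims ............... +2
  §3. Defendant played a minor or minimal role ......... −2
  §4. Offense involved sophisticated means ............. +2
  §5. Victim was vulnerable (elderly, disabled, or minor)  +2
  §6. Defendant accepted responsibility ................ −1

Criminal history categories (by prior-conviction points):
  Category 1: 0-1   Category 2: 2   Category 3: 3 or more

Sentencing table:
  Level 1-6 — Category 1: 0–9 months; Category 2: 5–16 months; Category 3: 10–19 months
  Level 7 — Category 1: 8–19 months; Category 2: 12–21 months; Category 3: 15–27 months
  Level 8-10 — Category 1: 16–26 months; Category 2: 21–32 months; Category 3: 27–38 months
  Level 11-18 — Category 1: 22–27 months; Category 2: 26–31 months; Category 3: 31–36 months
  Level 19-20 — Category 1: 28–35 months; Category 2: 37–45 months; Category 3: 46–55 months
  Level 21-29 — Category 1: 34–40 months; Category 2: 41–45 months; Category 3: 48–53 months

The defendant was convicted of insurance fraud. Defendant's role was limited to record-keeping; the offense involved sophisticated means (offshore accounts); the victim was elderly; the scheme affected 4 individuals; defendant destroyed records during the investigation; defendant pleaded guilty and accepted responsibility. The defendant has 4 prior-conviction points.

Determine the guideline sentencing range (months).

48-53 months

Base offense level for insurance fraud: 17.
§1 applies (level before this adjustment is 17 ≥ 11, so +3): 17 + 3 = 20.
§3 applies: 20 − 2 = 18.
§4 applies: 18 + 2 = 20.
§5 applies: 20 + 2 = 22.
§6 applies: 22 − 1 = 21.
Final offense level: 21.
Criminal history: 4 prior points → Category 3 (3+).
Level 21 falls in the 21-29 band.
Grid: Level 21-29 × Category 3 = 48-53 months.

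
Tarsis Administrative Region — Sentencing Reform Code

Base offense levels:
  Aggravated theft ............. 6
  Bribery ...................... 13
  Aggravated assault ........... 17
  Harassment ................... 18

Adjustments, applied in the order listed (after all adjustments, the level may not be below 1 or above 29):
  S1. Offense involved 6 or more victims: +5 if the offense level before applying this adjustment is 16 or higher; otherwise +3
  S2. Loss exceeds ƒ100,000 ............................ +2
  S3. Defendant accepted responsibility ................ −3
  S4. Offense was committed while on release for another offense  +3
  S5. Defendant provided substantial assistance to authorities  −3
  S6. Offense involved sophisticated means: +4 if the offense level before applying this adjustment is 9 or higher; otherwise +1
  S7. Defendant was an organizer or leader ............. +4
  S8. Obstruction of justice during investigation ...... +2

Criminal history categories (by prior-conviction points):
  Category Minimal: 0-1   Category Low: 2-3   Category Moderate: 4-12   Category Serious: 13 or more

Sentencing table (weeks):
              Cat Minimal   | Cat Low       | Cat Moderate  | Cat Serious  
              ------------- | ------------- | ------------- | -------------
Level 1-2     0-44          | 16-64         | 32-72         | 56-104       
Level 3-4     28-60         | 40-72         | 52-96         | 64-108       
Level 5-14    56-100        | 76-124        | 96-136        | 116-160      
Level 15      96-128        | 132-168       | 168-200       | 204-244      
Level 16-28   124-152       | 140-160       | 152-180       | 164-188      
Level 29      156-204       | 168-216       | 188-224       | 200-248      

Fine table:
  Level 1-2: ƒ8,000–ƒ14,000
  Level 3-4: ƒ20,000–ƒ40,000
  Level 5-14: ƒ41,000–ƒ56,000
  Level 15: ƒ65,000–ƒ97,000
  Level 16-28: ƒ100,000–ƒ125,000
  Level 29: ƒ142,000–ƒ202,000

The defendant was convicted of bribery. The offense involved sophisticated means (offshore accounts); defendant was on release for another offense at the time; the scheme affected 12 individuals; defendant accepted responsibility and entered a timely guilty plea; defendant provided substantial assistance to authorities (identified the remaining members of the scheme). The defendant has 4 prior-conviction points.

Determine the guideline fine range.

ƒ100,000–ƒ125,000

Base offense level for bribery: 13.
S1 applies (level before this adjustment is 13 < 16, so +3): 13 + 3 = 16.
S2 does not apply.
S3 applies: 16 − 3 = 13.
S4 applies: 13 + 3 = 16.
S5 applies: 16 − 3 = 13.
S6 applies (level before this adjustment is 13 ≥ 9, so +4): 13 + 4 = 17.
S7 does not apply.
S8 does not apply.
Final offense level: 17.
Level 17 falls in the 16-28 band.
Fine table: Level 16-28 → ƒ100,000–ƒ125,000.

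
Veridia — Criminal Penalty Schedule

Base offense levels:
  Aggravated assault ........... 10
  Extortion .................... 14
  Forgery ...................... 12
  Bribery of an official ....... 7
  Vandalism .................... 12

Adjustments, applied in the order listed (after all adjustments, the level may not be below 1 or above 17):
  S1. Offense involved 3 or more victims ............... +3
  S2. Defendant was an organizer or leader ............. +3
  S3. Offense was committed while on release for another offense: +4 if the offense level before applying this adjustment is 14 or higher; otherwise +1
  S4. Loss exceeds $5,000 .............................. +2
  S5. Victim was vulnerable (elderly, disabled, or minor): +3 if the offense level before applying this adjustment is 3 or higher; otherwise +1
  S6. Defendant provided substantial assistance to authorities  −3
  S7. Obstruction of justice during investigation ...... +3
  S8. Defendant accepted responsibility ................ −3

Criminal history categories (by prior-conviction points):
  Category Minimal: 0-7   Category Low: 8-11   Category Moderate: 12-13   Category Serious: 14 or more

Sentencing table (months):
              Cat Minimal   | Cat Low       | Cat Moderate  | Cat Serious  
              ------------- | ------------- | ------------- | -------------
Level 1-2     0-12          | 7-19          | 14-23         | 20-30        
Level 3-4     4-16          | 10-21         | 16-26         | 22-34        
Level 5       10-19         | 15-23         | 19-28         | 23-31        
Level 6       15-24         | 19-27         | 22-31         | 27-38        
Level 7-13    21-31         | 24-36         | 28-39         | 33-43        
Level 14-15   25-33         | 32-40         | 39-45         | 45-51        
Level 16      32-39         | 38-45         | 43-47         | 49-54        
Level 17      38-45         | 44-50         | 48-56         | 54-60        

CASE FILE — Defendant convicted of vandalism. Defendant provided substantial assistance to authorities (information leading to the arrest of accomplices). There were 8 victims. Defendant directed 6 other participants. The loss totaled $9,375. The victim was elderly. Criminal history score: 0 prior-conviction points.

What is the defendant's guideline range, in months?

Base offense level for vandalism: 12.
S1 applies: 12 + 3 = 15.
S2 applies: 15 + 3 = 18.
S3 does not apply.
S4 applies: 18 + 2 = 20.
S5 applies (level before this adjustment is 20 ≥ 3, so +3): 20 + 3 = 23.
S6 applies: 23 − 3 = 20.
S7 does not apply.
S8 does not apply.
Level 20 exceeds the maximum of 17; capped at 17.
Final offense level: 17.
Criminal history: 0 prior points → Category Minimal (0-7).
Level 17 falls in the 17 band.
Grid: Level 17 × Category Minimal = 38-45 months.

38-45 months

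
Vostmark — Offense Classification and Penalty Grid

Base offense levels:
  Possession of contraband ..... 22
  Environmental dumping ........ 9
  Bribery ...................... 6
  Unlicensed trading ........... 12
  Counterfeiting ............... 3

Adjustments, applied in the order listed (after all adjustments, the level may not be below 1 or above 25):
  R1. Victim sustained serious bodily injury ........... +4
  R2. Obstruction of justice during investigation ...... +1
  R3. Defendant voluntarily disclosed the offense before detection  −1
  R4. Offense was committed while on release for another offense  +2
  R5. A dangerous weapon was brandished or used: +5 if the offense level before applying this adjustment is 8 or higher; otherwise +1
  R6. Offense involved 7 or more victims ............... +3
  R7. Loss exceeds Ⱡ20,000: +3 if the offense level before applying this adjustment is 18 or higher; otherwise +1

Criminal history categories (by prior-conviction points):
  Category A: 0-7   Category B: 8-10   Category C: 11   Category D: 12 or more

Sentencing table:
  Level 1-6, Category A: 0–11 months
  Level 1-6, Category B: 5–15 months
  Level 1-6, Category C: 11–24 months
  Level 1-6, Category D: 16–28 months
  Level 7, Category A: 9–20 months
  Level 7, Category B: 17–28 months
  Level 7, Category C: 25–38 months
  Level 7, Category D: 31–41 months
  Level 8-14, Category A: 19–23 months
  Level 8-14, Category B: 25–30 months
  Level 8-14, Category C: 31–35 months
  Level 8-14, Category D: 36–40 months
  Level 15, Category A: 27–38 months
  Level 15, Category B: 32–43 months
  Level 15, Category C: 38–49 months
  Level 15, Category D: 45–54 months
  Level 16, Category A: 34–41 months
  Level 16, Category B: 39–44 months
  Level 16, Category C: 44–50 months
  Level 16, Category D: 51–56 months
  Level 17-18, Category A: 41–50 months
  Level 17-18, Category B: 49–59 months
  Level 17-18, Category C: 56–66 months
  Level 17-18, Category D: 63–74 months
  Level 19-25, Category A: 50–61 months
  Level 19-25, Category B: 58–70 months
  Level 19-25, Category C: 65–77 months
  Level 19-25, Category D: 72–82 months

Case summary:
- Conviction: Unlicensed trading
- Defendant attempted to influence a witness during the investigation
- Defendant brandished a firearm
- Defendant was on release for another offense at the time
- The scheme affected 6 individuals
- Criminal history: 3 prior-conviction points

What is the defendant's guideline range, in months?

50-61 months

Base offense level for unlicensed trading: 12.
R2 applies: 12 + 1 = 13.
R4 applies: 13 + 2 = 15.
R5 applies (level before this adjustment is 15 ≥ 8, so +5): 15 + 5 = 20.
R7 does not apply.
Final offense level: 20.
Criminal history: 3 prior points → Category A (0-7).
Level 20 falls in the 19-25 band.
Grid: Level 19-25 × Category A = 50-61 months.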